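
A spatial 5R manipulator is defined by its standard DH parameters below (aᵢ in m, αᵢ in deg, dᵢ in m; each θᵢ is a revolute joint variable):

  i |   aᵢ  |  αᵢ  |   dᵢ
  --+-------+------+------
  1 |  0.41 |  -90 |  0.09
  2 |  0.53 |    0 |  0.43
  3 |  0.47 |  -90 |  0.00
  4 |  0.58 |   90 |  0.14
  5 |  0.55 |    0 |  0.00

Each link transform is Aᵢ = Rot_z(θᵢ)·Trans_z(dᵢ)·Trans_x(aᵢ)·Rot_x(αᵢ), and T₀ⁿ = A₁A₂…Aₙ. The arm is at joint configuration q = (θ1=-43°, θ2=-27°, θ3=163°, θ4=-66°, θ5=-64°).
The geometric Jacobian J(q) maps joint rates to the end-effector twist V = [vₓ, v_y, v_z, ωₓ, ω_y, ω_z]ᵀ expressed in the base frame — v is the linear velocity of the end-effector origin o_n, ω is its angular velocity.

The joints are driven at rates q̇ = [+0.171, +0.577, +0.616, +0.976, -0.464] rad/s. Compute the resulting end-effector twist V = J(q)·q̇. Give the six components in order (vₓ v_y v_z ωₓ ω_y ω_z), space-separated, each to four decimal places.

-1.3360 0.6423 -0.4004 -0.0339 1.4048 0.5786

o_n = [1.2071, 0.4880, -0.4828]
J₁: ẑ×o_n = [-0.4880, 1.2071, 0.0000], ω = ẑ
J2: z=[0.6820, 0.7314, 0.0000] o=[0.2999, -0.2796, 0.0900] → [-0.4189, 0.3906, -0.1400, 0.6820, 0.7314, 0.0000]
J3: z=[0.6820, 0.7314, 0.0000] o=[0.9385, -0.2872, 0.3306] → [-0.5949, 0.5547, 0.3322, 0.6820, 0.7314, 0.0000]
J4: z=[-0.5080, 0.4738, 0.7193] o=[0.6912, -0.0566, 0.0041] → [-0.6224, 0.1237, -0.5211, -0.5080, 0.4738, 0.7193]
J5: z=[0.7580, -0.1507, 0.6346] o=[0.8573, 0.5129, -0.0590] → [0.0797, 0.5431, 0.0338, 0.7580, -0.1507, 0.6346]
V = J·q̇ = [-1.3360, 0.6423, -0.4004, -0.0339, 1.4048, 0.5786]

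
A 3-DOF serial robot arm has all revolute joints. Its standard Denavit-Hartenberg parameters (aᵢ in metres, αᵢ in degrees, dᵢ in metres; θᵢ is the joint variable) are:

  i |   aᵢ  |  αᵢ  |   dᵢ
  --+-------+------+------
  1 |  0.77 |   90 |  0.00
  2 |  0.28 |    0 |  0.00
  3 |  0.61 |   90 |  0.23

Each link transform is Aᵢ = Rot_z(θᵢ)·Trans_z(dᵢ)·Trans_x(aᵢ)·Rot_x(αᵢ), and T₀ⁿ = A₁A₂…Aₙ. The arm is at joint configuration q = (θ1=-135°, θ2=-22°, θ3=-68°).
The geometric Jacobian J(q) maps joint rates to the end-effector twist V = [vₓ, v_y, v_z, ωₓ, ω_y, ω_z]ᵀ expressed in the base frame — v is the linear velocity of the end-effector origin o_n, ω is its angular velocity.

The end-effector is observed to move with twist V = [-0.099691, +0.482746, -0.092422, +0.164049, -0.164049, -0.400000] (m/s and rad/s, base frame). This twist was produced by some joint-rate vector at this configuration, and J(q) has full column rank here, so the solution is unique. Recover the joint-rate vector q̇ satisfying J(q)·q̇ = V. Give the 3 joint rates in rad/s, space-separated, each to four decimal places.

-0.4000 -0.3560 0.1240

o_n = [-0.8907, -0.5654, -0.7149]
J₁: ẑ×o_n = [0.5654, -0.8907, 0.0000], ω = ẑ
J2: z=[-0.7071, 0.7071, 0.0000] o=[-0.5445, -0.5445, 0.0000] → [-0.5055, -0.5055, 0.2596, -0.7071, 0.7071, 0.0000]
J3: z=[-0.7071, 0.7071, 0.0000] o=[-0.7280, -0.7280, -0.1049] → [-0.4313, -0.4313, -0.0000, -0.7071, 0.7071, 0.0000]
q̇ = J⁺·V = [-0.4000, -0.3560, 0.1240]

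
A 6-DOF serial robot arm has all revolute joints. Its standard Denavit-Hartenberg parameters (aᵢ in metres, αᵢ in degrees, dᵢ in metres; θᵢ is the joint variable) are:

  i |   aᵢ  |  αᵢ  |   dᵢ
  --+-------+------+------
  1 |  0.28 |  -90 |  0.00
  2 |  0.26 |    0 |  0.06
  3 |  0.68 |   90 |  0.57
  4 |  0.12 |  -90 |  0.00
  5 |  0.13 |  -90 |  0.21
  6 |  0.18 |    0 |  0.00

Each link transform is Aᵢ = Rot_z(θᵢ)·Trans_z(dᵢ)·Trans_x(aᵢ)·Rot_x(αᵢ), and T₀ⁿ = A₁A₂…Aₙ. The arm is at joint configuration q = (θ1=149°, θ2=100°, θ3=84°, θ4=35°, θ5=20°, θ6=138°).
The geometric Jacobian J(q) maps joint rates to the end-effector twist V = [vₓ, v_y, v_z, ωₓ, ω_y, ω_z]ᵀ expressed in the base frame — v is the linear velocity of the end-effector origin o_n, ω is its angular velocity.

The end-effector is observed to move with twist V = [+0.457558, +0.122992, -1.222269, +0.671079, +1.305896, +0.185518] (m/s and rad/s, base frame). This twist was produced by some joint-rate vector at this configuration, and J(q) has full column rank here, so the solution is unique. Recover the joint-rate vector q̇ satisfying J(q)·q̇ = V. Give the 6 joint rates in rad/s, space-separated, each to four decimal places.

0.7640 -0.9320 -0.6870 0.6370 0.2050 0.0710

o_n = [0.0212, -0.9112, -0.2068]
J₁: ẑ×o_n = [0.9112, 0.0212, -0.0000], ω = ẑ
J2: z=[-0.5150, -0.8572, 0.0000] o=[-0.2400, 0.1442, 0.0000] → [0.1773, -0.1065, 0.7675, -0.5150, -0.8572, 0.0000]
J3: z=[-0.5150, -0.8572, 0.0000] o=[-0.2322, 0.0695, -0.2561] → [-0.0422, 0.0254, 0.7224, -0.5150, -0.8572, 0.0000]
J4: z=[0.0598, -0.0359, -0.9976] o=[0.0557, -0.7684, -0.2086] → [-0.1425, 0.0343, -0.0098, 0.0598, -0.0359, -0.9976]
J5: z=[-0.9123, -0.4075, -0.0400] o=[0.1043, -0.8779, -0.2018] → [0.0007, -0.0013, -0.0035, -0.9123, -0.4075, -0.0400]
J6: z=[-0.1947, 0.3459, 0.9179] o=[-0.0405, -1.0734, -0.1588] → [-0.1654, 0.0473, -0.0529, -0.1947, 0.3459, 0.9179]
q̇ = J⁺·V = [0.7640, -0.9320, -0.6870, 0.6370, 0.2050, 0.0710]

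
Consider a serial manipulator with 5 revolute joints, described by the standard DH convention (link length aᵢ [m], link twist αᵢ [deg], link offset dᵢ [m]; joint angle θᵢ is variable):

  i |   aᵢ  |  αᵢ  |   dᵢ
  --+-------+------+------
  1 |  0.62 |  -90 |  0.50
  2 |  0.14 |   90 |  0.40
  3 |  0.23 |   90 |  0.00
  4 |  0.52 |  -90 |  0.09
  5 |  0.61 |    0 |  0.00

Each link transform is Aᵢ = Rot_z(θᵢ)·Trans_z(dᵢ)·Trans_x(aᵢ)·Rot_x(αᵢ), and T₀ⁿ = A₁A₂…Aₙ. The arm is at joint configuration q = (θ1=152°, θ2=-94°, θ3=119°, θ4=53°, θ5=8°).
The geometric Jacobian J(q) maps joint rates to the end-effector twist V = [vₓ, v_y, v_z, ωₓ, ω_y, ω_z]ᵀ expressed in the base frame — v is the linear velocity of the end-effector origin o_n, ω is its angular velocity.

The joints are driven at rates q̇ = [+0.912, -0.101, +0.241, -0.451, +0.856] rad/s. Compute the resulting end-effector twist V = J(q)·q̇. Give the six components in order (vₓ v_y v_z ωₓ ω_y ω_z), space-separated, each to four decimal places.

0.6882 -0.0576 -0.8800 1.0929 0.4581 0.7964

o_n = [-0.3360, -1.1751, 0.1431]
J₁: ẑ×o_n = [1.1751, -0.3360, 0.0000], ω = ẑ
J2: z=[-0.4695, -0.8829, 0.0000] o=[-0.5474, 0.2911, 0.5000] → [0.3151, -0.1676, 0.8750, -0.4695, -0.8829, 0.0000]
J3: z=[0.8808, -0.4683, -0.0698] o=[-0.7266, -0.0667, 0.6397] → [0.1552, 0.4101, -0.7934, 0.8808, -0.4683, -0.0698]
J4: z=[-0.1737, -0.4567, 0.8725] o=[-0.8279, -0.2407, 0.5284] → [0.9913, 0.3622, 0.3870, -0.1737, -0.4567, 0.8725]
J5: z=[0.8819, 0.3222, 0.3443] o=[-0.6156, -0.7130, 0.4266] → [0.0677, 0.3463, -0.4976, 0.8819, 0.3222, 0.3443]
V = J·q̇ = [0.6882, -0.0576, -0.8800, 1.0929, 0.4581, 0.7964]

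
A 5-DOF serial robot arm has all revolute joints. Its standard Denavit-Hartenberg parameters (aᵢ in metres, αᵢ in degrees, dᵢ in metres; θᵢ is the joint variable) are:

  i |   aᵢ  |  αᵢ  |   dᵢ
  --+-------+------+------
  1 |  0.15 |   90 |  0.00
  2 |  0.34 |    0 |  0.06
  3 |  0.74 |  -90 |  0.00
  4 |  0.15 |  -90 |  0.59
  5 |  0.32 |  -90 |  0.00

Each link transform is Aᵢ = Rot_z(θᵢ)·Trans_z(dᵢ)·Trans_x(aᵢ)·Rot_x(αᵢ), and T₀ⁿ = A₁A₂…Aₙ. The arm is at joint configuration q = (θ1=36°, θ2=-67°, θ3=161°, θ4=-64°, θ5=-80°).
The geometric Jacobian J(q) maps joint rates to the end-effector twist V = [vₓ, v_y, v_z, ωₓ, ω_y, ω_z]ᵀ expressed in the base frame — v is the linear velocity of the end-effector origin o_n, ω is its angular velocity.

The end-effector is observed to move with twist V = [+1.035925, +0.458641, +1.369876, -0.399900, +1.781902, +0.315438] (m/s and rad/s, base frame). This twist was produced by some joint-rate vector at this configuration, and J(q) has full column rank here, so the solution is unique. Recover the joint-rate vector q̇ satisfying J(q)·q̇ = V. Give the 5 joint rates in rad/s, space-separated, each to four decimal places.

o_n = [-0.4046, -0.5965, 0.4520]
J₁: ẑ×o_n = [0.5965, -0.4046, 0.0000], ω = ẑ
J2: z=[0.5878, -0.8090, 0.0000] o=[0.1214, 0.0882, 0.0000] → [-0.3657, -0.2657, -0.8280, 0.5878, -0.8090, 0.0000]
J3: z=[0.5878, -0.8090, 0.0000] o=[0.2641, 0.1177, -0.3130] → [-0.6189, -0.4496, -0.9608, 0.5878, -0.8090, 0.0000]
J4: z=[-0.8070, -0.5864, -0.0698] o=[0.2223, 0.0874, 0.4252] → [-0.0634, 0.0653, 0.1843, -0.8070, -0.5864, -0.0698]
J5: z=[-0.3084, 0.3178, 0.8966] o=[-0.1783, -0.3703, 0.4497] → [0.2035, -0.2022, 0.1417, -0.3084, 0.3178, 0.8966]
q̇ = J⁺·V = [0.2450, -0.7600, -0.9070, -0.7270, 0.0220]

0.2450 -0.7600 -0.9070 -0.7270 0.0220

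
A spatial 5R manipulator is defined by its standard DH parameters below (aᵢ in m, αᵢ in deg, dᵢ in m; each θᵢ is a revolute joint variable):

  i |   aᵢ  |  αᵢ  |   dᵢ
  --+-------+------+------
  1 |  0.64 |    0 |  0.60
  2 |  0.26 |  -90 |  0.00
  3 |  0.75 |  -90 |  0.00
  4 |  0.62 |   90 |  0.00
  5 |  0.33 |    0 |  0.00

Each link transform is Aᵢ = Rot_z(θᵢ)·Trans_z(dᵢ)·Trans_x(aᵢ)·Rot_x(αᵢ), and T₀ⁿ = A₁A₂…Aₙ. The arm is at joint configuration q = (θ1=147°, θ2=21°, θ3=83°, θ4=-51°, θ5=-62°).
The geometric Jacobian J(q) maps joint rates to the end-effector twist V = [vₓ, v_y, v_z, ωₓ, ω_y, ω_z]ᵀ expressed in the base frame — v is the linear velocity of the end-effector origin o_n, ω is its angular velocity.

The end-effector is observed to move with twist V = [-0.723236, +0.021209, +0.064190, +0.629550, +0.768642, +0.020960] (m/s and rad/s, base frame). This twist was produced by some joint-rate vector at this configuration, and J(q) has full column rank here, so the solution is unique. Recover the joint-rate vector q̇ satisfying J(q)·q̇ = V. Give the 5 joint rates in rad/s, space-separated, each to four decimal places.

0.3300 0.0390 -0.6480 0.4950 -0.3730

o_n = [-1.3467, -0.0950, -0.5929]
J₁: ẑ×o_n = [0.0950, -1.3467, 0.0000], ω = ẑ
J2: z=[0.0000, 0.0000, 1.0000] o=[-0.5367, 0.3486, 0.6000] → [0.4435, -0.8099, 0.0000, 0.0000, 0.0000, 1.0000]
J3: z=[-0.2079, -0.9781, 0.0000] o=[-0.7911, 0.4026, 0.6000] → [1.1669, -0.2480, -0.4400, -0.2079, -0.9781, 0.0000]
J4: z=[0.9709, -0.2064, -0.1219] o=[-0.8805, 0.4216, -0.1444] → [0.0296, 0.4923, -0.5977, 0.9709, -0.2064, -0.1219]
J5: z=[-0.0382, -0.6353, 0.7714] o=[-1.0272, -0.0398, -0.5317] → [0.0815, -0.2488, -0.2009, -0.0382, -0.6353, 0.7714]
q̇ = J⁺·V = [0.3300, 0.0390, -0.6480, 0.4950, -0.3730]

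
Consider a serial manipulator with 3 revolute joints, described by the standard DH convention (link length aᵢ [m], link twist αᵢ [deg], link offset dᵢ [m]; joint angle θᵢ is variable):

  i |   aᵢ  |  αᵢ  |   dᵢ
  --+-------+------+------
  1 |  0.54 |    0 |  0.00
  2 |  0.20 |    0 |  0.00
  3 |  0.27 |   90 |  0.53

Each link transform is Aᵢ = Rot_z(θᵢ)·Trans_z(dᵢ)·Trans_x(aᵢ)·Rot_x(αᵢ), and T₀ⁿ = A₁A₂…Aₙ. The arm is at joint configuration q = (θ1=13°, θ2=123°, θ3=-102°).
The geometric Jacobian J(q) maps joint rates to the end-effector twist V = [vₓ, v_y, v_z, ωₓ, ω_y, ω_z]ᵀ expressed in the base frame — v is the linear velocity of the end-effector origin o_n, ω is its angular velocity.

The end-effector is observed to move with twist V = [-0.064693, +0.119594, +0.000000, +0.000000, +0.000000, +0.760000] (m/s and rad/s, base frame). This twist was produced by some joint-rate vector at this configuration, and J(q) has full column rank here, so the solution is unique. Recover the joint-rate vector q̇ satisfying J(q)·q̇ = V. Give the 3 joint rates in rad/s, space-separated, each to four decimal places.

-0.1570 -0.0660 0.9830

o_n = [0.6061, 0.4114, 0.5300]
J₁: ẑ×o_n = [-0.4114, 0.6061, 0.0000], ω = ẑ
J2: z=[0.0000, 0.0000, 1.0000] o=[0.5262, 0.1215, 0.0000] → [-0.2899, 0.0800, 0.0000, 0.0000, 0.0000, 1.0000]
J3: z=[0.0000, 0.0000, 1.0000] o=[0.3823, 0.2604, 0.0000] → [-0.1510, 0.2238, 0.0000, 0.0000, 0.0000, 1.0000]
q̇ = J⁺·V = [-0.1570, -0.0660, 0.9830]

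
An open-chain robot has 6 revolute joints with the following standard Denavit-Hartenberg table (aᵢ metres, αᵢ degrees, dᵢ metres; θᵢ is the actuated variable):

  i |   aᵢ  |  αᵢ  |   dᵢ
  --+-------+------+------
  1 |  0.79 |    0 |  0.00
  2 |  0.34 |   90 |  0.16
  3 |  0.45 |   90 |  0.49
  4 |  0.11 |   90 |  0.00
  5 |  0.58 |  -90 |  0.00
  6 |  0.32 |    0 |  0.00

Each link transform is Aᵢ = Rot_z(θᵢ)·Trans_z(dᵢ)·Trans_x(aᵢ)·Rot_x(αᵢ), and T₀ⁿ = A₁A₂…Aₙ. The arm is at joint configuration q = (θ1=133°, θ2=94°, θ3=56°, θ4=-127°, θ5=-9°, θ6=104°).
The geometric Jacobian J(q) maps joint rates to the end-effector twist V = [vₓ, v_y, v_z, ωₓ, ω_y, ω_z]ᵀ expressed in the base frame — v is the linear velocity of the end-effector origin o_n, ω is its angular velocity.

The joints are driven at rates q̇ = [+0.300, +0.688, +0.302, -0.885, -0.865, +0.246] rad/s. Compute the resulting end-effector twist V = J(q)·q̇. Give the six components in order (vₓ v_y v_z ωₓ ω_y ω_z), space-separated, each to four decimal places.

o_n = [-0.7207, 0.1170, 0.4801]
J₁: ẑ×o_n = [-0.1170, -0.7207, 0.0000], ω = ẑ
J2: z=[0.0000, 0.0000, 1.0000] o=[-0.5388, 0.5778, 0.0000] → [0.4607, -0.1819, 0.0000, 0.0000, 0.0000, 1.0000]
J3: z=[-0.7314, 0.6820, 0.0000] o=[-0.7707, 0.3291, 0.1600] → [0.2183, 0.2341, 0.1210, -0.7314, 0.6820, 0.0000]
J4: z=[-0.5654, -0.6063, -0.5592] o=[-1.3006, 0.4793, 0.5331] → [-0.1704, -0.3543, 0.5564, -0.5654, -0.6063, -0.5592]
J5: z=[-0.1356, 0.7371, -0.6621] o=[-1.2111, 0.4464, 0.4782] → [-0.2167, -0.3244, -0.3168, -0.1356, 0.7371, -0.6621]
J6: z=[-0.4312, -0.6456, -0.6304] o=[-0.6938, 0.3304, 0.2431] → [-0.2875, 0.1192, 0.0746, -0.4312, -0.6456, -0.6304]
V = J·q̇ = [0.6153, 0.3528, -0.1635, 0.2907, -0.0538, 1.9005]

0.6153 0.3528 -0.1635 0.2907 -0.0538 1.9005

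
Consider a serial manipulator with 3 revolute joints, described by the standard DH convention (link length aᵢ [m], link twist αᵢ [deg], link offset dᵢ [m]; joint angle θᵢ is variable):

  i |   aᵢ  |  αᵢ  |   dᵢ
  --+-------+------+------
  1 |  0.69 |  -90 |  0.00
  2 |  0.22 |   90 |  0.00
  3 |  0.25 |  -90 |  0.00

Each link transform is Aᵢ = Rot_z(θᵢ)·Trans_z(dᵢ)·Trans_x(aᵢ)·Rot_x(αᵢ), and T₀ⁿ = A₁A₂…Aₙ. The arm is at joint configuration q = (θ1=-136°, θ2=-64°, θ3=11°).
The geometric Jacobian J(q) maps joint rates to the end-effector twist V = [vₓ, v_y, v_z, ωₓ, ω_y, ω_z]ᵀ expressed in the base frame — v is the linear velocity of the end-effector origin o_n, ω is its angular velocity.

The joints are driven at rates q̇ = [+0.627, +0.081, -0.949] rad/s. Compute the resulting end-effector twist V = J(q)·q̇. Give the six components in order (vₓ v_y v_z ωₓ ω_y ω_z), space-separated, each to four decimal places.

o_n = [-0.6100, -0.6554, 0.4183]
J₁: ẑ×o_n = [0.6554, -0.6100, 0.0000], ω = ẑ
J2: z=[0.6947, -0.7193, 0.0000] o=[-0.4963, -0.4793, 0.0000] → [-0.3009, -0.2906, -0.2040, 0.6947, -0.7193, 0.0000]
J3: z=[0.6465, 0.6244, 0.4384] o=[-0.5657, -0.5463, 0.1977] → [0.1855, -0.1620, -0.0429, 0.6465, 0.6244, 0.4384]
V = J·q̇ = [0.2105, -0.2522, 0.0242, -0.5573, -0.6508, 0.2110]

0.2105 -0.2522 0.0242 -0.5573 -0.6508 0.2110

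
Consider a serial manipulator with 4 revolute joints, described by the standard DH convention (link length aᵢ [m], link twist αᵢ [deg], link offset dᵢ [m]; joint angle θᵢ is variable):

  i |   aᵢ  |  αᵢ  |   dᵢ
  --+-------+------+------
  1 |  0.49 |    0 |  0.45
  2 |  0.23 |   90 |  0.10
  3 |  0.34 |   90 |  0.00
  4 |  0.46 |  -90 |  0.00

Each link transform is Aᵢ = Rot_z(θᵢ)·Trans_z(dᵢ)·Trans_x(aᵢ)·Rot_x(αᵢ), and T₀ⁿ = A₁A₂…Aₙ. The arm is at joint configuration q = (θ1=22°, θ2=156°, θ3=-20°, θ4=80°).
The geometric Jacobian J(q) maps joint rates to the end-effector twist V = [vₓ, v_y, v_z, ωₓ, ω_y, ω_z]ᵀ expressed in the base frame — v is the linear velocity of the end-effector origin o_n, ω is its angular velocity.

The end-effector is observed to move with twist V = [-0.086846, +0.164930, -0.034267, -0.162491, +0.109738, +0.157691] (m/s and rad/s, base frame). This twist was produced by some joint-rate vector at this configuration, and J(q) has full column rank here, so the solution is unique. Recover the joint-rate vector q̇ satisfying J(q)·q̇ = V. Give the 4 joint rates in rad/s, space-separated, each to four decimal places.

0.0310 -0.3300 0.1040 -0.4860

o_n = [-0.1540, 0.6581, 0.4064]
J₁: ẑ×o_n = [-0.6581, -0.1540, 0.0000], ω = ẑ
J2: z=[0.0000, 0.0000, 1.0000] o=[0.4543, 0.1836, 0.4500] → [-0.4745, -0.6084, 0.0000, 0.0000, 0.0000, 1.0000]
J3: z=[0.0349, 0.9994, 0.0000] o=[0.2245, 0.1916, 0.5500] → [-0.1435, 0.0050, 0.3946, 0.0349, 0.9994, 0.0000]
J4: z=[0.3418, -0.0119, -0.9397] o=[-0.0948, 0.2027, 0.4337] → [0.4282, 0.0650, 0.1549, 0.3418, -0.0119, -0.9397]
q̇ = J⁺·V = [0.0310, -0.3300, 0.1040, -0.4860]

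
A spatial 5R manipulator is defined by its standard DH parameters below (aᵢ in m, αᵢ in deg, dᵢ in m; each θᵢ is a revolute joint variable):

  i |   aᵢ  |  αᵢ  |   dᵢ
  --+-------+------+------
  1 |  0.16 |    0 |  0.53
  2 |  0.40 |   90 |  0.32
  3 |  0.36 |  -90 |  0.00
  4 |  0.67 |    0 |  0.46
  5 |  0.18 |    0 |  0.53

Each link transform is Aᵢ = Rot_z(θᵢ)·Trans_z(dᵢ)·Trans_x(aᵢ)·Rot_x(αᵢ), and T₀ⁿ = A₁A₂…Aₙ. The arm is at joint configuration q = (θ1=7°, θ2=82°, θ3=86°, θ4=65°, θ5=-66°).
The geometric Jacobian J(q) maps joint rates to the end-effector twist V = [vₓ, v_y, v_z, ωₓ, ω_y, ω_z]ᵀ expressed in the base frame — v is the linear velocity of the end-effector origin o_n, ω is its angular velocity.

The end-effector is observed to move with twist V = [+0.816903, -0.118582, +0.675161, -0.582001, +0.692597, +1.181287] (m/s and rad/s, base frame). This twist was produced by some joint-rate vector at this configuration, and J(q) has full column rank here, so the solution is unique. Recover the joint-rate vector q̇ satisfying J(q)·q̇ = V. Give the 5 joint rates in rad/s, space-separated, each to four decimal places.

0.6360 0.5930 -0.5940 -0.2060 -0.4780

o_n = [-0.4544, -0.5000, 1.7402]
J₁: ẑ×o_n = [0.5000, -0.4544, 0.0000], ω = ẑ
J2: z=[0.0000, 0.0000, 1.0000] o=[0.1588, 0.0195, 0.5300] → [0.5195, -0.6132, 0.0000, 0.0000, 0.0000, 1.0000]
J3: z=[0.9998, -0.0175, 0.0000] o=[0.1658, 0.4194, 0.8500] → [-0.0155, -0.8900, -0.9302, 0.9998, -0.0175, 0.0000]
J4: z=[-0.0174, -0.9974, 0.0698] o=[0.1662, 0.4445, 1.2091] → [-0.4638, -0.0340, -0.6026, -0.0174, -0.9974, 0.0698]
J5: z=[-0.0174, -0.9974, 0.0698] o=[-0.4486, 0.0161, 1.5237] → [-0.1799, 0.0034, 0.0031, -0.0174, -0.9974, 0.0698]
q̇ = J⁺·V = [0.6360, 0.5930, -0.5940, -0.2060, -0.4780]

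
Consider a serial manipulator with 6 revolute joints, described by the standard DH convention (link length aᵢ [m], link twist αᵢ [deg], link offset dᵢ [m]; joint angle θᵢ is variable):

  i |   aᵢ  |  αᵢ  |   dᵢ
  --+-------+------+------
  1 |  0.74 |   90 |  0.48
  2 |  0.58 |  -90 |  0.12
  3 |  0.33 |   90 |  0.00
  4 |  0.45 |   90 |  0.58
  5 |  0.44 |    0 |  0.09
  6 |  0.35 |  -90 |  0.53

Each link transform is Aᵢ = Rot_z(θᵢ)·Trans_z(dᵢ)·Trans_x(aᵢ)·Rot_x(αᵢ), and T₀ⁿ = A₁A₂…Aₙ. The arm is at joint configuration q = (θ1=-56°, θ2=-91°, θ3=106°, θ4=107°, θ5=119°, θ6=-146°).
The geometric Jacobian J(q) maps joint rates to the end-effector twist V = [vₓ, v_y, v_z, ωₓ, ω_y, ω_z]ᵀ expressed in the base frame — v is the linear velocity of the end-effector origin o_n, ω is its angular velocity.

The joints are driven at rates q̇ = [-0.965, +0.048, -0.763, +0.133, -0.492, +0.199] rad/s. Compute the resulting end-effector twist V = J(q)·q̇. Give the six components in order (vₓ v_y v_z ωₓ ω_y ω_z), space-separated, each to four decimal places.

-1.0201 -1.9448 -0.7496 -0.7092 0.5495 -1.1552

o_n = [1.4896, -0.7150, -0.6767]
J₁: ẑ×o_n = [0.7150, 1.4896, -0.0000], ω = ẑ
J2: z=[-0.8290, -0.5592, 0.0000] o=[0.4138, -0.6135, 0.4800] → [0.6468, -0.9589, 0.6858, -0.8290, -0.5592, 0.0000]
J3: z=[0.5591, -0.8289, -0.0175] o=[0.3087, -0.6722, -0.0999] → [0.4773, 0.3019, 0.9550, 0.5591, -0.8289, -0.0175]
J4: z=[0.2191, 0.1680, -0.9611] o=[0.5725, -0.4961, -0.0090] → [-0.3226, -0.7351, -0.2021, 0.2191, 0.1680, -0.9611]
J5: z=[0.9281, 0.2679, 0.2585] o=[0.8350, -0.8256, -0.6102] → [-0.0464, 0.2309, -0.0727, 0.9281, 0.2679, 0.2585]
J6: z=[0.9281, 0.2679, 0.2585] o=[0.9387, -0.5344, -0.9360] → [0.1161, -0.0983, -0.3152, 0.9281, 0.2679, 0.2585]
V = J·q̇ = [-1.0201, -1.9448, -0.7496, -0.7092, 0.5495, -1.1552]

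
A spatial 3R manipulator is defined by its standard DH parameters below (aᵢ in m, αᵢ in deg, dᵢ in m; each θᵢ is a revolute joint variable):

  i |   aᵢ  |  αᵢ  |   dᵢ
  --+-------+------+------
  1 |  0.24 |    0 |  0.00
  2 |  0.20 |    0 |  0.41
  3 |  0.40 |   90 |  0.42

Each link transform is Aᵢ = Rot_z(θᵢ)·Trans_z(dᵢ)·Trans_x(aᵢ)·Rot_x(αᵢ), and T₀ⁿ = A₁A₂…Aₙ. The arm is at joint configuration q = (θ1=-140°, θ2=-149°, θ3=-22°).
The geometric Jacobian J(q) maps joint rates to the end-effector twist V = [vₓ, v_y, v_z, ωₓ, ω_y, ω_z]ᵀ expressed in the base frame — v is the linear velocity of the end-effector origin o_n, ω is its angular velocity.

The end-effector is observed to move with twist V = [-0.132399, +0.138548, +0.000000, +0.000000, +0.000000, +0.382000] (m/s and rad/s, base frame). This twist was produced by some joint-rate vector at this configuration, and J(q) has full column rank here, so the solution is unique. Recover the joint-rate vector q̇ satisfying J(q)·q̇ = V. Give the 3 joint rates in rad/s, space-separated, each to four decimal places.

-0.2480 0.1360 0.4940

o_n = [0.1437, 0.3367, 0.8300]
J₁: ẑ×o_n = [-0.3367, 0.1437, 0.0000], ω = ẑ
J2: z=[0.0000, 0.0000, 1.0000] o=[-0.1839, -0.1543, 0.0000] → [-0.4910, 0.3275, 0.0000, 0.0000, 0.0000, 1.0000]
J3: z=[0.0000, 0.0000, 1.0000] o=[-0.1187, 0.0348, 0.4100] → [-0.3019, 0.2624, 0.0000, 0.0000, 0.0000, 1.0000]
q̇ = J⁺·V = [-0.2480, 0.1360, 0.4940]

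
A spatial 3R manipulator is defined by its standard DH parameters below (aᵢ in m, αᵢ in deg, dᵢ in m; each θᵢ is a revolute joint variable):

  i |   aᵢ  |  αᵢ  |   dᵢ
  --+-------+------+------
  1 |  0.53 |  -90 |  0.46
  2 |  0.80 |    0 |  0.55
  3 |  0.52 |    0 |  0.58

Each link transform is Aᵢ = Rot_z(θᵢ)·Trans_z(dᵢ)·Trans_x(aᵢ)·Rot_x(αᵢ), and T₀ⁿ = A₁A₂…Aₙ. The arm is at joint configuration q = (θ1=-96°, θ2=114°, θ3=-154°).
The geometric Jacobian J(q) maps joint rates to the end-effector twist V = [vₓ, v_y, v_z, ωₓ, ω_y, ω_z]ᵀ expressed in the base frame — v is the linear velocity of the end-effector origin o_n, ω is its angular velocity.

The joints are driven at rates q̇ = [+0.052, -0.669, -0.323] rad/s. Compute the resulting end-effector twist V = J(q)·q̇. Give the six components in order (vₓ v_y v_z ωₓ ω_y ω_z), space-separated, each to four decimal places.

o_n = [1.0608, -0.7178, 0.0634]
J₁: ẑ×o_n = [0.7178, 1.0608, -0.0000], ω = ẑ
J2: z=[0.9945, -0.1045, 0.0000] o=[-0.0554, -0.5271, 0.4600] → [0.0415, 0.3944, -0.0730, 0.9945, -0.1045, 0.0000]
J3: z=[0.9945, -0.1045, 0.0000] o=[0.5256, -0.2610, -0.2708] → [-0.0349, -0.3324, -0.3983, 0.9945, -0.1045, 0.0000]
V = J·q̇ = [0.0209, -0.1013, 0.1775, -0.9866, 0.1037, 0.0520]

0.0209 -0.1013 0.1775 -0.9866 0.1037 0.0520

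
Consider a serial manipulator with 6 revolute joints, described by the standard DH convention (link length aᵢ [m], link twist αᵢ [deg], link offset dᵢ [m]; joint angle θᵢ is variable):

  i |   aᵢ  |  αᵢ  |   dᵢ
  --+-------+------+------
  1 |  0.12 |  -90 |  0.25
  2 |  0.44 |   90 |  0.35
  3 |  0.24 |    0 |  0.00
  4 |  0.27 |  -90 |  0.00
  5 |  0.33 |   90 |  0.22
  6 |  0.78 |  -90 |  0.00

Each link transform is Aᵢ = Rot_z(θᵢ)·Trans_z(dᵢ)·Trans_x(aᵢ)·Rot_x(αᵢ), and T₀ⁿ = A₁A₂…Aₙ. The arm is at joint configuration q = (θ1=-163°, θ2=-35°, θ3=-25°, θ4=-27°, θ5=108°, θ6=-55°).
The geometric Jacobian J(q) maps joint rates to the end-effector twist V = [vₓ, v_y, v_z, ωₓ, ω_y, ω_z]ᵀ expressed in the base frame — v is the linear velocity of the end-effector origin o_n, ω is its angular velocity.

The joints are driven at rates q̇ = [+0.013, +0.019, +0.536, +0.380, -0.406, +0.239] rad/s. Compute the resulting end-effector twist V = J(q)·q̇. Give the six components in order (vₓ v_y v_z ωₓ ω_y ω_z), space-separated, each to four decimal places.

-0.6440 0.1082 0.1044 0.4830 0.5765 0.5996

o_n = [-0.8007, -0.2105, -0.1573]
J₁: ẑ×o_n = [0.2105, -0.8007, 0.0000], ω = ẑ
J2: z=[0.2924, -0.9563, 0.0000] o=[-0.1148, -0.0351, 0.2500] → [0.3895, 0.1191, -0.7073, 0.2924, -0.9563, 0.0000]
J3: z=[0.5485, 0.1677, 0.8192] o=[-0.3571, -0.4752, 0.5024] → [-0.3274, -0.0015, 0.2196, 0.5485, 0.1677, 0.8192]
J4: z=[0.5485, 0.1677, 0.8192] o=[-0.5572, -0.4303, 0.6271] → [-0.3116, 0.2308, 0.1614, 0.5485, 0.1677, 0.8192]
J5: z=[-0.4373, -0.7775, 0.4520] o=[-0.7496, -0.2666, 0.7225] → [0.6587, -0.4079, -0.0643, -0.4373, -0.7775, 0.4520]
J6: z=[-0.8473, 0.5246, 0.0827] o=[-0.9453, -0.5521, 0.5288] → [-0.3882, -0.5694, -0.3653, -0.8473, 0.5246, 0.0827]
V = J·q̇ = [-0.6440, 0.1082, 0.1044, 0.4830, 0.5765, 0.5996]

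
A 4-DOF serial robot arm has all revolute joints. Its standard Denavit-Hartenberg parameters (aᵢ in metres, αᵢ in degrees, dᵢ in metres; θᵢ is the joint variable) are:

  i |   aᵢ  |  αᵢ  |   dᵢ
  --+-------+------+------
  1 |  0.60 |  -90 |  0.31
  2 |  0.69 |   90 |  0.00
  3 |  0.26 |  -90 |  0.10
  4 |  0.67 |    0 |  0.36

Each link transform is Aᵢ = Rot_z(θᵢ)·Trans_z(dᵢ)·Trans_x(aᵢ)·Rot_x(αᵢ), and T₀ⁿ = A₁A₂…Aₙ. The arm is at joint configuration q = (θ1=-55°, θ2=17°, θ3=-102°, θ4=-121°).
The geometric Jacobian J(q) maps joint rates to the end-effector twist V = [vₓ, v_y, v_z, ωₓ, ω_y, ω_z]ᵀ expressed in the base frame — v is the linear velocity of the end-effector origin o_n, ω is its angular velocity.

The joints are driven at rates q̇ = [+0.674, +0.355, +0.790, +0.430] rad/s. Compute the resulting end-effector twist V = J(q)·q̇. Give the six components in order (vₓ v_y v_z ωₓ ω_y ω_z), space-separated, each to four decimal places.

1.0992 0.6461 -0.2709 0.5808 -0.3663 1.3065

o_n = [1.0454, -1.4784, 0.6450]
J₁: ẑ×o_n = [1.4784, 1.0454, -0.0000], ω = ẑ
J2: z=[0.8192, 0.5736, 0.0000] o=[0.3441, -0.4915, 0.3100] → [0.1921, -0.2744, -1.2107, 0.8192, 0.5736, 0.0000]
J3: z=[0.1677, -0.2395, 0.9563] o=[0.7226, -1.0320, 0.1083] → [0.2983, 0.2187, 0.0024, 0.1677, -0.2395, 0.9563]
J4: z=[0.3662, -0.8855, -0.2860] o=[0.5014, -1.1595, 0.2197] → [-0.4678, -0.3113, 0.3649, 0.3662, -0.8855, -0.2860]
V = J·q̇ = [1.0992, 0.6461, -0.2709, 0.5808, -0.3663, 1.3065]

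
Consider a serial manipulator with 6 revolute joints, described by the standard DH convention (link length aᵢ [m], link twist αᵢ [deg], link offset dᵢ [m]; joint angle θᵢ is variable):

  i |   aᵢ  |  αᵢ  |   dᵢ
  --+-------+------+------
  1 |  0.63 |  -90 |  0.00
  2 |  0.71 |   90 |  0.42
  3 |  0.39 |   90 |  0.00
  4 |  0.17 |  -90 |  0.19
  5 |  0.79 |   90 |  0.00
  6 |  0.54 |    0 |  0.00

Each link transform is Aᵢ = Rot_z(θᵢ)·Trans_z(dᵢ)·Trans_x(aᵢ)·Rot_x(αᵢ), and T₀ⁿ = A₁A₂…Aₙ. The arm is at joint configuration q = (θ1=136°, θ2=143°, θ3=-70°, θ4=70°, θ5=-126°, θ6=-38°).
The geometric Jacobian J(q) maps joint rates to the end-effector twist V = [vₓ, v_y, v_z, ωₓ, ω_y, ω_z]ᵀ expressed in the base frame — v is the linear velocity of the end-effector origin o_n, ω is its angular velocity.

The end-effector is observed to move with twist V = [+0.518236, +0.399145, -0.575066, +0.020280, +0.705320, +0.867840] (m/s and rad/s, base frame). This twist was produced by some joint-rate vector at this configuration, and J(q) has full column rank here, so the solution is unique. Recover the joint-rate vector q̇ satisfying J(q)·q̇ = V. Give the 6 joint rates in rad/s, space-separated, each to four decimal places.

o_n = [0.0174, 0.6316, 0.6295]
J₁: ẑ×o_n = [-0.6316, 0.0174, 0.0000], ω = ẑ
J2: z=[-0.6947, -0.7193, 0.0000] o=[-0.4532, 0.4376, 0.0000] → [-0.4528, 0.4373, 0.2038, -0.6947, -0.7193, 0.0000]
J3: z=[-0.4329, 0.4181, -0.7986] o=[-0.3371, -0.2584, -0.4273] → [1.1525, 0.1744, -0.5334, -0.4329, 0.4181, -0.7986]
J4: z=[-0.3023, 0.7674, 0.5655] o=[-0.0058, -0.0688, -0.5076] → [0.4764, 0.3568, -0.2295, -0.3023, 0.7674, 0.5655]
J5: z=[-0.9461, -0.3139, -0.0797] o=[-0.0831, 0.1721, -0.5397] → [-0.3304, 1.0981, -0.4032, -0.9461, -0.3139, -0.0797]
J6: z=[0.2718, -0.9034, 0.3317] o=[-0.2222, 0.4029, 0.2029] → [-0.4612, -0.0364, 0.2786, 0.2718, -0.9034, 0.3317]
q̇ = J⁺·V = [0.5260, -0.9350, 0.4350, 0.8430, 0.4090, 0.7390]

0.5260 -0.9350 0.4350 0.8430 0.4090 0.7390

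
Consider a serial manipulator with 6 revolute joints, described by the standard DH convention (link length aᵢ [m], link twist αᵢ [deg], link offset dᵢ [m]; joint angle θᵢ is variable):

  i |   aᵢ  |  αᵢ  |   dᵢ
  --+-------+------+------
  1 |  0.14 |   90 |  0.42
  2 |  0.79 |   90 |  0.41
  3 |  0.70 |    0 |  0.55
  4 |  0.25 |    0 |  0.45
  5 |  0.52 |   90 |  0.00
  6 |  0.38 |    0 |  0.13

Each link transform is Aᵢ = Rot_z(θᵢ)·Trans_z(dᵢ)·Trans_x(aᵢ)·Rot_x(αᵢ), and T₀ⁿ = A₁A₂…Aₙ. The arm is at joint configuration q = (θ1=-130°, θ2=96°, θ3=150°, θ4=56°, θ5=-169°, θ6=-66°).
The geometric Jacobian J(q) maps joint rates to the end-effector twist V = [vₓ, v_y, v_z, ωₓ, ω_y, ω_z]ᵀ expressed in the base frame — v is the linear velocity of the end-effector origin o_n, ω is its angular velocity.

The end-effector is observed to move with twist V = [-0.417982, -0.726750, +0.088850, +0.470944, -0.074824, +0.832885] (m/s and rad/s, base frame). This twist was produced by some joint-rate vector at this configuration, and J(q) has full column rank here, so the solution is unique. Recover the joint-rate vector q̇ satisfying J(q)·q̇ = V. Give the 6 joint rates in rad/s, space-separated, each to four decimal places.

0.7080 -0.2100 -0.4570 -0.3560 0.5820 0.2490

o_n = [-1.1983, 0.0538, 1.0611]
J₁: ẑ×o_n = [-0.0538, -1.1983, 0.0000], ω = ẑ
J2: z=[-0.7660, 0.6428, 0.0000] o=[-0.0900, -0.1072, 0.4200] → [0.4121, 0.4911, 0.5891, -0.7660, 0.6428, 0.0000]
J3: z=[-0.6393, -0.7618, 0.1045] o=[-0.3510, 0.2196, 1.2057] → [0.1274, -0.1810, -0.5396, -0.6393, -0.7618, 0.1045]
J4: z=[-0.6393, -0.7618, 0.1045] o=[-1.0114, -0.0230, 0.6603] → [-0.3134, 0.2367, -0.1915, -0.6393, -0.7618, 0.1045]
J5: z=[-0.6393, -0.7618, 0.1045] o=[-1.2302, -0.4543, 0.4838] → [-0.4929, 0.3724, -0.3005, -0.6393, -0.7618, 0.1045]
J6: z=[0.6522, -0.4652, 0.5985] o=[-1.4421, -0.2199, 0.8969] → [-0.2402, 0.0387, 0.2919, 0.6522, -0.4652, 0.5985]
q̇ = J⁺·V = [0.7080, -0.2100, -0.4570, -0.3560, 0.5820, 0.2490]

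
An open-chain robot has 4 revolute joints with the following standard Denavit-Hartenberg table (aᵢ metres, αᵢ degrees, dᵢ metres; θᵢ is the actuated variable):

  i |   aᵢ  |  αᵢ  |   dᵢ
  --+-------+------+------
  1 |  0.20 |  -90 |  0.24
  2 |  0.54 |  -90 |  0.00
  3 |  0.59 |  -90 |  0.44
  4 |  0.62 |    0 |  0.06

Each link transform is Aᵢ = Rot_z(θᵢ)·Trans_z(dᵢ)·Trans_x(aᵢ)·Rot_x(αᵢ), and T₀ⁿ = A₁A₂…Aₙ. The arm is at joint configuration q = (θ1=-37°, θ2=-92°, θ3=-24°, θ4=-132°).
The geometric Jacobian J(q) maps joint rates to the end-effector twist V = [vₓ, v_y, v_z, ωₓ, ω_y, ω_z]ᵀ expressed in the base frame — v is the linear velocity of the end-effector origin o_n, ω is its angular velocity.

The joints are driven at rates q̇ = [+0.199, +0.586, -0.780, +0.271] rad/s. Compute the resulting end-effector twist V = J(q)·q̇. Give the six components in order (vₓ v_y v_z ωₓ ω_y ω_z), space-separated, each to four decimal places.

o_n = [0.8684, -0.6338, 0.9954]
J₁: ẑ×o_n = [0.6338, 0.8684, -0.0000], ω = ẑ
J2: z=[0.6018, 0.7986, 0.0000] o=[0.1597, -0.1204, 0.2400] → [0.6033, -0.4546, -0.8749, 0.6018, 0.7986, 0.0000]
J3: z=[0.7981, -0.6014, 0.0349] o=[0.1447, -0.1090, 0.7797] → [-0.1114, -0.1469, 0.0164, 0.7981, -0.6014, 0.0349]
J4: z=[-0.5611, -0.7210, 0.4065] o=[0.6253, -0.1707, 1.3337] → [0.4322, -0.0910, 0.4351, -0.5611, -0.7210, 0.4065]
V = J·q̇ = [0.6837, -0.0037, -0.4076, -0.4220, 0.7417, 0.2819]

0.6837 -0.0037 -0.4076 -0.4220 0.7417 0.2819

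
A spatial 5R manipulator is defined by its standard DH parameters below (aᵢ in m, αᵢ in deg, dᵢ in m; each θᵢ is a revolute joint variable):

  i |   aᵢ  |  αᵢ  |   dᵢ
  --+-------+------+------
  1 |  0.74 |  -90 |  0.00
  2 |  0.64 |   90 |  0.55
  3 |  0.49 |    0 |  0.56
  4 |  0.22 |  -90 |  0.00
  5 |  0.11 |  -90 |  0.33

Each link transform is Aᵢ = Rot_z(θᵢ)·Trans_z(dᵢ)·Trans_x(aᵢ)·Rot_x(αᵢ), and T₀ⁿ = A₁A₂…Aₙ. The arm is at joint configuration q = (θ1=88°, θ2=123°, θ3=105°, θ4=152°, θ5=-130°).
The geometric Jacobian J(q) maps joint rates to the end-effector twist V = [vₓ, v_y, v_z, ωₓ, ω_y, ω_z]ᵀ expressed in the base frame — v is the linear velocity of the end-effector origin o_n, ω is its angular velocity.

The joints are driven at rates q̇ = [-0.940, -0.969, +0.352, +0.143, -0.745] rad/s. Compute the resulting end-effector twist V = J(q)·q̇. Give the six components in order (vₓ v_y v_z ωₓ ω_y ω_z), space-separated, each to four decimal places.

o_n = [-0.7737, 0.8715, -1.0228]
J₁: ẑ×o_n = [-0.8715, -0.7737, 0.0000], ω = ẑ
J2: z=[-0.9994, 0.0349, 0.0000] o=[0.0258, 0.7395, 0.0000] → [-0.0357, -1.0222, -0.1040, -0.9994, 0.0349, 0.0000]
J3: z=[0.0293, 0.8382, -0.5446] o=[-0.5360, 0.4104, -0.5367] → [-0.1562, 0.1437, 0.2127, 0.0293, 0.8382, -0.5446]
J4: z=[0.0293, 0.8382, -0.5446] o=[-0.9902, 0.9653, -0.7354] → [-0.2920, -0.1095, -0.1843, 0.0293, 0.8382, -0.5446]
J5: z=[0.2063, -0.5382, -0.8172] o=[-0.7750, 0.9848, -0.6939] → [0.0845, 0.0667, -0.0226, 0.2063, -0.5382, -0.8172]
V = J·q̇ = [0.6941, 1.7029, 0.1661, 0.8292, 0.7820, -0.6008]

0.6941 1.7029 0.1661 0.8292 0.7820 -0.6008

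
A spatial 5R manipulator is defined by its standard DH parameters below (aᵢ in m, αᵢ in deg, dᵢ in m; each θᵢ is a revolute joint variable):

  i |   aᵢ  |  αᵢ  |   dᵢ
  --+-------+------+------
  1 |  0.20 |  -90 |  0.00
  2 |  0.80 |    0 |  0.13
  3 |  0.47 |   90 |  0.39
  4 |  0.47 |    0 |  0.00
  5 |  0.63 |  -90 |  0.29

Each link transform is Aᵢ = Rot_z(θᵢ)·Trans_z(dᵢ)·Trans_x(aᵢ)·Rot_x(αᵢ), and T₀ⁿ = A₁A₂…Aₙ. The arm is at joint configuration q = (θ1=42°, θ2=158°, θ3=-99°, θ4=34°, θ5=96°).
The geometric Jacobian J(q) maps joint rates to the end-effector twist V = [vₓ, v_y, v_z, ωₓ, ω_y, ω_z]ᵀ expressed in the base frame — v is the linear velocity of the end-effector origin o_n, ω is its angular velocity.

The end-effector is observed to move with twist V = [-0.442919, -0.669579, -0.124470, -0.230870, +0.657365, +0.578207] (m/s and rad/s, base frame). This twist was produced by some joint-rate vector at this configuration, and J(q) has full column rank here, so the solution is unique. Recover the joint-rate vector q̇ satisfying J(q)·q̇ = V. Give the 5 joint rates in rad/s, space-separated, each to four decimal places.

o_n = [-0.8906, 0.9009, -0.5401]
J₁: ẑ×o_n = [-0.9009, -0.8906, 0.0000], ω = ẑ
J2: z=[-0.6691, 0.7431, 0.0000] o=[0.1486, 0.1338, 0.0000] → [-0.4014, -0.3614, 0.2590, -0.6691, 0.7431, 0.0000]
J3: z=[-0.6691, 0.7431, 0.0000] o=[-0.4896, -0.2659, -0.2997] → [-0.1786, -0.1608, -0.4828, -0.6691, 0.7431, 0.0000]
J4: z=[0.6370, 0.5736, 0.5150] o=[-0.5707, 0.1859, -0.7026] → [-0.2751, -0.2683, 0.6390, 0.6370, 0.5736, 0.5150]
J5: z=[0.6370, 0.5736, 0.5150] o=[-0.5974, 0.5155, -1.0365] → [0.0863, -0.4673, 0.4137, 0.6370, 0.5736, 0.5150]
q̇ = J⁺·V = [0.4170, 0.1150, 0.5280, -0.1280, 0.4410]

0.4170 0.1150 0.5280 -0.1280 0.4410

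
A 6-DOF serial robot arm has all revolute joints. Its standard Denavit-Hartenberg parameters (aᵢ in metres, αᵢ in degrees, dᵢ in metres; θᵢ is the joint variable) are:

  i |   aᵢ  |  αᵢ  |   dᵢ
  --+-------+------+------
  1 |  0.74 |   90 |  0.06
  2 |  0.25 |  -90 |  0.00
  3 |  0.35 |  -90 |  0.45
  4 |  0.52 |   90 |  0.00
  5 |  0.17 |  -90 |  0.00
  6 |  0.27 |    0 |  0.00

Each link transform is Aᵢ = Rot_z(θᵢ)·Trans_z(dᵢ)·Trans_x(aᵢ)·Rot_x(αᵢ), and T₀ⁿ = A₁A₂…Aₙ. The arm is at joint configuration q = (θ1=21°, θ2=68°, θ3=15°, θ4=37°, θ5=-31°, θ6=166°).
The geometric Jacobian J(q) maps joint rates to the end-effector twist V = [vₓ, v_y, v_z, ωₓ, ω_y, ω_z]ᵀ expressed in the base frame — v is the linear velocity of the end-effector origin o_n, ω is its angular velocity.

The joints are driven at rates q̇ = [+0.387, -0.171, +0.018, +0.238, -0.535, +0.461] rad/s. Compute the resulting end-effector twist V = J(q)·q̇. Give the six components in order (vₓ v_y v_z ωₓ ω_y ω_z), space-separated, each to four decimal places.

o_n = [0.8055, 0.5420, 0.9238]
J₁: ẑ×o_n = [-0.5420, 0.8055, 0.0000], ω = ẑ
J2: z=[0.3584, -0.9336, 0.0000] o=[0.6908, 0.2652, 0.0600] → [-0.8064, -0.3096, 0.2063, 0.3584, -0.9336, 0.0000]
J3: z=[-0.8656, -0.3323, 0.3746] o=[0.7783, 0.2988, 0.2918] → [-0.3011, 0.5573, -0.2015, -0.8656, -0.3323, 0.3746]
J4: z=[-0.4367, 0.8670, -0.2400] o=[0.4745, 0.2792, 0.7738] → [0.1931, -0.0139, -0.4018, -0.4367, 0.8670, -0.2400]
J5: z=[-0.5438, -0.0419, 0.8382] o=[0.8472, 0.5374, 1.0285] → [0.0005, -0.0919, -0.0043, -0.5438, -0.0419, 0.8382]
J6: z=[-0.0052, 0.9989, 0.0466] o=[0.9898, 0.5338, 1.1209] → [-0.1973, -0.0096, 0.1841, -0.0052, 0.9989, 0.0466]
V = J·q̇ = [-0.1225, 0.4161, -0.0474, 0.1078, 0.8429, -0.0903]

-0.1225 0.4161 -0.0474 0.1078 0.8429 -0.0903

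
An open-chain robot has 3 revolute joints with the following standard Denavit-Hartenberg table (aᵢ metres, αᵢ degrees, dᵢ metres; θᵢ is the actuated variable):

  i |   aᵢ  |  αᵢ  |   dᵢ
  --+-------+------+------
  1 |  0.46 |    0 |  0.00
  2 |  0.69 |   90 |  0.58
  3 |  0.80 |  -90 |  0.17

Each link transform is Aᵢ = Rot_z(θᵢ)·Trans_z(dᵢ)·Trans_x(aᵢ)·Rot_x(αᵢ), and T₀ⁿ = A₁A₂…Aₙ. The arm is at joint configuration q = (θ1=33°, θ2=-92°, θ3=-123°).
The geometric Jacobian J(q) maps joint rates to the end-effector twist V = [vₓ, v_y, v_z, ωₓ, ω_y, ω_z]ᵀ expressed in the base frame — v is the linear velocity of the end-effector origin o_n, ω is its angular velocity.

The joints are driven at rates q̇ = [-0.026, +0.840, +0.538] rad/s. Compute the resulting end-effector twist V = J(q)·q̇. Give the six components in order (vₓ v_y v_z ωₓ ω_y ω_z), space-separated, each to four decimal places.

o_n = [0.3710, -0.0550, -0.0909]
J₁: ẑ×o_n = [0.0550, 0.3710, -0.0000], ω = ẑ
J2: z=[0.0000, 0.0000, 1.0000] o=[0.3858, 0.2505, 0.0000] → [0.3055, -0.0148, 0.0000, 0.0000, 0.0000, 1.0000]
J3: z=[-0.8572, -0.5150, 0.0000] o=[0.7412, -0.3409, 0.5800] → [0.3456, -0.5751, -0.4357, -0.8572, -0.5150, 0.0000]
V = J·q̇ = [0.4411, -0.3314, -0.2344, -0.4612, -0.2771, 0.8140]

0.4411 -0.3314 -0.2344 -0.4612 -0.2771 0.8140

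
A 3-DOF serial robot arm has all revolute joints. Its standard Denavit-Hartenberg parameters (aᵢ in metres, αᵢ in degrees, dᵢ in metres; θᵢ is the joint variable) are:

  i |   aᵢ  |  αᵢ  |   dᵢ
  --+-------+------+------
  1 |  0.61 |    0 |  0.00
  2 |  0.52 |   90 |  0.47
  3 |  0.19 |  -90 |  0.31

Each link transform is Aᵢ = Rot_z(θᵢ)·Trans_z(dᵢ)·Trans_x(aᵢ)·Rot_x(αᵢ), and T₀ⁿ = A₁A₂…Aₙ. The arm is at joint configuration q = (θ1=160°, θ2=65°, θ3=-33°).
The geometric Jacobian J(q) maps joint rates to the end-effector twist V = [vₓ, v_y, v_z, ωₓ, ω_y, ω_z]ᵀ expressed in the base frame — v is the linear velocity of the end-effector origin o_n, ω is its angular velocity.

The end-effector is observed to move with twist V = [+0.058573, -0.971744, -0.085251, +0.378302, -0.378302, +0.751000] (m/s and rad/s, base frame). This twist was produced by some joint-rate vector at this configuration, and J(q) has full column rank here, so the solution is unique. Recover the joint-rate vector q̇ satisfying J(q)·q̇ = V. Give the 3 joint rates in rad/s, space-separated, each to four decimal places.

0.8470 -0.0960 -0.5350

o_n = [-1.2728, -0.0525, 0.3665]
J₁: ẑ×o_n = [0.0525, -1.2728, 0.0000], ω = ẑ
J2: z=[0.0000, 0.0000, 1.0000] o=[-0.5732, 0.2086, 0.0000] → [0.2612, -0.6996, 0.0000, 0.0000, 0.0000, 1.0000]
J3: z=[-0.7071, 0.7071, 0.0000] o=[-0.9409, -0.1591, 0.4700] → [-0.0732, -0.0732, 0.1593, -0.7071, 0.7071, 0.0000]
q̇ = J⁺·V = [0.8470, -0.0960, -0.5350]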